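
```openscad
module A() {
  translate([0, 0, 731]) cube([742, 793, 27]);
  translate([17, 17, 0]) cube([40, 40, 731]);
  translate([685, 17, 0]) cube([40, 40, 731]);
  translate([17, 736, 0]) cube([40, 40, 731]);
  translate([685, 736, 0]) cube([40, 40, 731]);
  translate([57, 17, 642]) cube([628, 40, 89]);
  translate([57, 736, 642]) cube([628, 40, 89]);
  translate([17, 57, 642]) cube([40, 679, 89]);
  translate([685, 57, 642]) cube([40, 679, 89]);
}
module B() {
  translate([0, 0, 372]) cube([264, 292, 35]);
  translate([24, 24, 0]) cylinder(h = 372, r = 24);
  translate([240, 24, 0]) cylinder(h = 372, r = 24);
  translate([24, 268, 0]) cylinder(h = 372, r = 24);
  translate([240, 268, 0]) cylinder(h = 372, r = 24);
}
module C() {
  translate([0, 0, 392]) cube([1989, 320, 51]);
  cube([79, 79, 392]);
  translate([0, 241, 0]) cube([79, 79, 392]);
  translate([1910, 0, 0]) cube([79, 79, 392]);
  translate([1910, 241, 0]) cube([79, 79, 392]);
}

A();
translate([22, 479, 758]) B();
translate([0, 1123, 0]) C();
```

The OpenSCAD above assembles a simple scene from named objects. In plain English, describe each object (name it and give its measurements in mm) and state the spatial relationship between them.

A is a table: top 742 mm (x) × 793 mm (y), 27 mm thick, upper face at z = 758 mm, on four 40×40 mm square legs, each inset 17 mm from the nearest pair of top edges, running from z = 0 to the bottom of the top. Four apron rails, 40 mm thick and 89 mm tall, run between adjacent legs with their top edges flush with the underside of the top and their outer faces flush with the legs' outer faces.

B is a four-legged stool. The seat is a 264×292×35 mm slab whose top surface is at z = 407 mm; four round legs, each 48 mm in diameter, run from the floor (z = 0) to the underside of the seat, each leg's axis is inset half a diameter from the nearest pair of seat edges (so the leg's bounding box is flush with the corner).

C is a long wooden bench with a 1989 mm (x) × 320 mm (y) seat, 51 mm thick, its top surface 443 mm above the floor. Four 79 mm square legs at the seat corners, flush with the edges, run from z = 0 to the seat underside.

The stool is on top of the table. The bench is on the floor beside the table on its +y side.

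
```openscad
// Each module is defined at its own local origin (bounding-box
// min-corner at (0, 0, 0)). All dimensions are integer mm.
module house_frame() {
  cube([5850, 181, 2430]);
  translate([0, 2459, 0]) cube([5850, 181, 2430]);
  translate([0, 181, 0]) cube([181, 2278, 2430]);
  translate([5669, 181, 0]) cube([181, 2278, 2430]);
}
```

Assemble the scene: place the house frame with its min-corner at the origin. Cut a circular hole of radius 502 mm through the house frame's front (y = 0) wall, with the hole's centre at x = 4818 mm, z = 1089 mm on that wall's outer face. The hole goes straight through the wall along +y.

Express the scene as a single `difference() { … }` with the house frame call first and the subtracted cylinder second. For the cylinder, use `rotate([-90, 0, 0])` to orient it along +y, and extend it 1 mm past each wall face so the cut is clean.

difference() {
  house_frame();
  translate([4818, -1, 1089]) rotate([-90, 0, 0]) cylinder(h = 183, r = 502);
}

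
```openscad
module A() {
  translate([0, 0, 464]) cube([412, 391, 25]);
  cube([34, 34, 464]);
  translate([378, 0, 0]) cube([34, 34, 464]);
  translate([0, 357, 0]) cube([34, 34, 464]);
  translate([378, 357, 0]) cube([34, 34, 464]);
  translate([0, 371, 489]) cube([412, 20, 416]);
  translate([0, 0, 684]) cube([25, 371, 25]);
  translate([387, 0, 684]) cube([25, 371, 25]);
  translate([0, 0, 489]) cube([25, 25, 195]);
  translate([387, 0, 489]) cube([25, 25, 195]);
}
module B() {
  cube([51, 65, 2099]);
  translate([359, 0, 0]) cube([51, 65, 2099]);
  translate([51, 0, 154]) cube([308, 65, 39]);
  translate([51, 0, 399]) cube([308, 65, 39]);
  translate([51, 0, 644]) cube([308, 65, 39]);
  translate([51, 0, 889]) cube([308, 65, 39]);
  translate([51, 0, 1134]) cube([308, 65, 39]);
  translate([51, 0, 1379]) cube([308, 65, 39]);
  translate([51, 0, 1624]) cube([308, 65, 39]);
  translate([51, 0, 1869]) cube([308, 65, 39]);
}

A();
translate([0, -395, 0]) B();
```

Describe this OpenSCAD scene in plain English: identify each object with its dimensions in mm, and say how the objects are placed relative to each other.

A is a chair: 412×391 mm seat, 25 mm thick, top at z = 489 mm, on four 34 mm square corner legs flush with the seat edges. A 20 mm thick backrest slab spans the full seat width, extending 416 mm above the seat top, its back face flush with the seat's +y edge. Two armrests of 25×25 mm section run along each side from the seat's front edge to the front of the backrest, top faces 220 mm above the seat top and outer faces flush with the seat's x-edges; a 25×25 mm post under the front of each armrest stands on the seat at the front corner.

B is a wooden ladder with two side rails of 51×65 mm section and 2099 mm height, set 410 mm apart overall. Between them run 8 rectangular rungs (65 mm deep, 39 mm thick), front faces flush with the rails' −y face. The bottom of the first rung is 154 mm above the floor and each subsequent rung is 245 mm higher than the one below.

The ladder is on the floor beside the chair on its −y side.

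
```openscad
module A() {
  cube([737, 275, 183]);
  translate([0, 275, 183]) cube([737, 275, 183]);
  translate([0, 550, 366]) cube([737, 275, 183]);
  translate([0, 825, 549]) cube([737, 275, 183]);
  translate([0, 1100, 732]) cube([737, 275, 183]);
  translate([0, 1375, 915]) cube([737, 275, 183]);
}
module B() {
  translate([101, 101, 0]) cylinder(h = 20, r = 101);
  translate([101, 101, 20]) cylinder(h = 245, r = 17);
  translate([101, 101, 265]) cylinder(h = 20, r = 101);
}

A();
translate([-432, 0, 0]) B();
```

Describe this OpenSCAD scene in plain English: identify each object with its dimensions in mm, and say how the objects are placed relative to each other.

A is a straight staircase of 6 solid steps. Each step is 737 mm wide (x), 275 mm deep (y, the going) and 183 mm tall (the rise). The first step rests on the floor; each subsequent step sits one going further in +y and one rise higher in +z, directly behind and above the previous step with no overlap.

B is a spool: two coaxial disc flanges of radius 101 mm and thickness 20 mm, joined by a core cylinder of radius 17 mm and height 245 mm. The lower flange rests on z = 0 and the three cylinders share a vertical axis.

The spool is on the floor beside the staircase on its −x side.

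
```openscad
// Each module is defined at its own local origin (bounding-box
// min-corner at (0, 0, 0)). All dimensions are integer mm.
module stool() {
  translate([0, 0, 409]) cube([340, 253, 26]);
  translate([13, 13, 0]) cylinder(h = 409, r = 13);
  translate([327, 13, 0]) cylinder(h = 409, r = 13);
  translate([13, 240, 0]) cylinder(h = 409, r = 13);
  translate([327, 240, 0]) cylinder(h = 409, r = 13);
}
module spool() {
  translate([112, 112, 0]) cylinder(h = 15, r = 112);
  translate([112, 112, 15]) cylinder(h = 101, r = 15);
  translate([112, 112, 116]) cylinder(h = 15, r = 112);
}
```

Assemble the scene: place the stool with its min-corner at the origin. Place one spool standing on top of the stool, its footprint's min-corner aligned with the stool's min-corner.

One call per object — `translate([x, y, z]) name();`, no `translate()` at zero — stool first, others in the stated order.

stool();
translate([0, 0, 435]) spool();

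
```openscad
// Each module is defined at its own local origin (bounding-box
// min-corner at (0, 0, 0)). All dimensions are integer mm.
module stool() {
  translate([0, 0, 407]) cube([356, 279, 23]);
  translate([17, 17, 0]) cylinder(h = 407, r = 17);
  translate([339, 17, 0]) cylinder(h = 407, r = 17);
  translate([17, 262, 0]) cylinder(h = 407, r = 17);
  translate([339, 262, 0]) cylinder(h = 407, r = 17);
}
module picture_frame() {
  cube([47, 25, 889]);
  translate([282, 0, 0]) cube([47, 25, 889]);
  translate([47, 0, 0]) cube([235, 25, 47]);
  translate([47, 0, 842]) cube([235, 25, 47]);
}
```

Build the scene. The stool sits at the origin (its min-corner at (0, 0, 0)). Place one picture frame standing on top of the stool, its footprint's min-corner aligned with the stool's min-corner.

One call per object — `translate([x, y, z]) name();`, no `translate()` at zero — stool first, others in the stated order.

stool();
translate([0, 0, 430]) picture_frame();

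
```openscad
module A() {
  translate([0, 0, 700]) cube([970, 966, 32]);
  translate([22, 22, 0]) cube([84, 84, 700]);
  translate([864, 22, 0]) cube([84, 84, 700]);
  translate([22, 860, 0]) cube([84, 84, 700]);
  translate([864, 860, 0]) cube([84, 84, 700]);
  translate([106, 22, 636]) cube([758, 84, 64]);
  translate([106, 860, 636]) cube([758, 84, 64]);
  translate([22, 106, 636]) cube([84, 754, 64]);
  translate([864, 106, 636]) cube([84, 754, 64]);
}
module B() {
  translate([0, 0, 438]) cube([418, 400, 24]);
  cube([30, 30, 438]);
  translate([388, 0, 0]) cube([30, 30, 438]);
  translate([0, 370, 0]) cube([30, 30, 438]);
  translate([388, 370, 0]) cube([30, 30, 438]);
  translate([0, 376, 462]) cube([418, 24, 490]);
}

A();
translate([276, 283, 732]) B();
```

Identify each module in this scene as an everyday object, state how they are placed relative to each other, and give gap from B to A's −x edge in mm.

A is a table. B is a chair. The chair is on top of the table, centred. The gap from the chair to the table's −x edge is 276 mm.

The chair's min-x is at 276; the table's min-x is 0; gap = 276 mm.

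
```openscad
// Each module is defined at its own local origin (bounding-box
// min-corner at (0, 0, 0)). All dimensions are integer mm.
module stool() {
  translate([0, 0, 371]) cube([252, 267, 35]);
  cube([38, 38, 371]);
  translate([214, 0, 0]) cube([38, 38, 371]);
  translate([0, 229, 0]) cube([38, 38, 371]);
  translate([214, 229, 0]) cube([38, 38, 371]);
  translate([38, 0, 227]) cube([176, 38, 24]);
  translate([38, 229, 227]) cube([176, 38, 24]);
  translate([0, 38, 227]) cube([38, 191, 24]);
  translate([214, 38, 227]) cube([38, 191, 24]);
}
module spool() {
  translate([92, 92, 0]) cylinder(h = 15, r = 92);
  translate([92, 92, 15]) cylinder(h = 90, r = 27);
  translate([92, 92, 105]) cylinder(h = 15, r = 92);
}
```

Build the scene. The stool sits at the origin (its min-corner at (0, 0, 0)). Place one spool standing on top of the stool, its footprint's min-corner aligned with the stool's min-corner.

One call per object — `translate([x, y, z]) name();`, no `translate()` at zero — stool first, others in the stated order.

stool();
translate([0, 0, 406]) spool();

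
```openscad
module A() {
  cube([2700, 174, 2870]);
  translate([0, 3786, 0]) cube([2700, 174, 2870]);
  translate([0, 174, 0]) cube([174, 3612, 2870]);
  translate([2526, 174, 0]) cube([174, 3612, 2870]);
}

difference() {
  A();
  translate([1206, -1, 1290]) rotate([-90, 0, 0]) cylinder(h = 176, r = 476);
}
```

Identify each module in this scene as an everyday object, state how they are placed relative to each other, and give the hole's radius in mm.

A is a house frame. The house frame has a circular hole through its front wall. The hole's radius is 476 mm.

The subtracted cylinder has r = 476 mm.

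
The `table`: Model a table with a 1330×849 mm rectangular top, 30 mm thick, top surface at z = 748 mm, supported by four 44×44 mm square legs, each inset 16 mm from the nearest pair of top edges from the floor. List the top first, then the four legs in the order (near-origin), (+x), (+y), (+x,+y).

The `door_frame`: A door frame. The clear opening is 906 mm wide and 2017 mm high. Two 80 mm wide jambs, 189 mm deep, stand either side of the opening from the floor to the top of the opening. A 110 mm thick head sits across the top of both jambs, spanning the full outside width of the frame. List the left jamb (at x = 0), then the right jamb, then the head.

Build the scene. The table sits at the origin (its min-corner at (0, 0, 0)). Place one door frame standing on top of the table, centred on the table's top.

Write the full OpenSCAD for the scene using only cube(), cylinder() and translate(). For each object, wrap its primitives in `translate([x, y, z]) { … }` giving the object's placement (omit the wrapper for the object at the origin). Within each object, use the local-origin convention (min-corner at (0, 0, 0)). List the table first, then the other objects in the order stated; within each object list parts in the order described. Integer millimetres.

translate([0, 0, 718]) cube([1330, 849, 30]);
translate([16, 16, 0]) cube([44, 44, 718]);
translate([1270, 16, 0]) cube([44, 44, 718]);
translate([16, 789, 0]) cube([44, 44, 718]);
translate([1270, 789, 0]) cube([44, 44, 718]);
translate([132, 330, 748]) {
  cube([80, 189, 2017]);
  translate([986, 0, 0]) cube([80, 189, 2017]);
  translate([0, 0, 2017]) cube([1066, 189, 110]);
}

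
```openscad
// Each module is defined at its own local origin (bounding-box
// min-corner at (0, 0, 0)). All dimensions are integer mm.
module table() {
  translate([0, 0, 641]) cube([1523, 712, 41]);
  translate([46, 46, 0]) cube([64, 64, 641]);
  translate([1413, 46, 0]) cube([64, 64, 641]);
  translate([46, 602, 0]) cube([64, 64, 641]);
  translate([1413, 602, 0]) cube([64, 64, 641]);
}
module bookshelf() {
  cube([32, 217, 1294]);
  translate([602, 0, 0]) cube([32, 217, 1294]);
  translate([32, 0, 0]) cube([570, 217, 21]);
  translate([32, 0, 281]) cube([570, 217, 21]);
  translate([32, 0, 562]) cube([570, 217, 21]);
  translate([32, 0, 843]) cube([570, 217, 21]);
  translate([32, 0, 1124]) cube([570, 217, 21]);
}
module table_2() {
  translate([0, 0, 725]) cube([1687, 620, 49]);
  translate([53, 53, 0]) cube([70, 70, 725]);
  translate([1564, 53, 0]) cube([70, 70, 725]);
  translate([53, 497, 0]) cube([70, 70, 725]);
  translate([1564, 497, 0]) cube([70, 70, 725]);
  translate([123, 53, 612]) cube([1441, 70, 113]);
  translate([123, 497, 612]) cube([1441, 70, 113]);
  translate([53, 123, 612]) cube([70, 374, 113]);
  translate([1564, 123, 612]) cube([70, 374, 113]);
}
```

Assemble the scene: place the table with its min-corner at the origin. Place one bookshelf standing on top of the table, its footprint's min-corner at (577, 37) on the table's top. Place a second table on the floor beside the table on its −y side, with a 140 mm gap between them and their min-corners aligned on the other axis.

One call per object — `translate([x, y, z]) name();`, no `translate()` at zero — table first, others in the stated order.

table();
translate([577, 37, 682]) bookshelf();
translate([0, -760, 0]) table_2();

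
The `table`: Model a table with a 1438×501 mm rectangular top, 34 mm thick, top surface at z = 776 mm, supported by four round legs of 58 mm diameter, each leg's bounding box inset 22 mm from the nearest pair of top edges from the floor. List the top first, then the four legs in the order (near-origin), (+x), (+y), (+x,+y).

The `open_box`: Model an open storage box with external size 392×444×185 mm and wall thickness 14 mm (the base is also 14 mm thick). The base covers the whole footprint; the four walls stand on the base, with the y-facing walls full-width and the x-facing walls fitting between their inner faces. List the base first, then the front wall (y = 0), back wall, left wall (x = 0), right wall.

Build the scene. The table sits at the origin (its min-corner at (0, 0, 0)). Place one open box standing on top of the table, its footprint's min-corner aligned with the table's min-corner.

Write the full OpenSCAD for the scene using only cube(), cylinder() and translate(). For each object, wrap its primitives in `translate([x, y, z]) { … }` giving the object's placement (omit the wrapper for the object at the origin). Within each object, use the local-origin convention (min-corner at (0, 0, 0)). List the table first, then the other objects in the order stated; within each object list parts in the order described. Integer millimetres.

translate([0, 0, 742]) cube([1438, 501, 34]);
translate([51, 51, 0]) cylinder(h = 742, r = 29);
translate([1387, 51, 0]) cylinder(h = 742, r = 29);
translate([51, 450, 0]) cylinder(h = 742, r = 29);
translate([1387, 450, 0]) cylinder(h = 742, r = 29);
translate([0, 0, 776]) {
  cube([392, 444, 14]);
  translate([0, 0, 14]) cube([392, 14, 171]);
  translate([0, 430, 14]) cube([392, 14, 171]);
  translate([0, 14, 14]) cube([14, 416, 171]);
  translate([378, 14, 14]) cube([14, 416, 171]);
}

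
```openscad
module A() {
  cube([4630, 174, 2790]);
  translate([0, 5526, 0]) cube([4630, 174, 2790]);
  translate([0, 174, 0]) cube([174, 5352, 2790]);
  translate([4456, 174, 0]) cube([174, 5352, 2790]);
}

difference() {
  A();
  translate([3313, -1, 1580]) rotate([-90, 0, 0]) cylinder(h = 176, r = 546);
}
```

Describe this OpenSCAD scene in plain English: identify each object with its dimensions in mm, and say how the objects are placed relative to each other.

A is the wall frame of a small rectangular building: four walls, each 2790 mm tall and 174 mm thick, enclosing a footprint 4630 mm (x) by 5700 mm (y) outside-to-outside, with no floor or roof. The front and back walls (the −y and +y sides) span the full width; the two side walls fit between them.

The house frame has a circular hole of radius 546 mm through its front wall, centred at (x = 3313, z = 1580).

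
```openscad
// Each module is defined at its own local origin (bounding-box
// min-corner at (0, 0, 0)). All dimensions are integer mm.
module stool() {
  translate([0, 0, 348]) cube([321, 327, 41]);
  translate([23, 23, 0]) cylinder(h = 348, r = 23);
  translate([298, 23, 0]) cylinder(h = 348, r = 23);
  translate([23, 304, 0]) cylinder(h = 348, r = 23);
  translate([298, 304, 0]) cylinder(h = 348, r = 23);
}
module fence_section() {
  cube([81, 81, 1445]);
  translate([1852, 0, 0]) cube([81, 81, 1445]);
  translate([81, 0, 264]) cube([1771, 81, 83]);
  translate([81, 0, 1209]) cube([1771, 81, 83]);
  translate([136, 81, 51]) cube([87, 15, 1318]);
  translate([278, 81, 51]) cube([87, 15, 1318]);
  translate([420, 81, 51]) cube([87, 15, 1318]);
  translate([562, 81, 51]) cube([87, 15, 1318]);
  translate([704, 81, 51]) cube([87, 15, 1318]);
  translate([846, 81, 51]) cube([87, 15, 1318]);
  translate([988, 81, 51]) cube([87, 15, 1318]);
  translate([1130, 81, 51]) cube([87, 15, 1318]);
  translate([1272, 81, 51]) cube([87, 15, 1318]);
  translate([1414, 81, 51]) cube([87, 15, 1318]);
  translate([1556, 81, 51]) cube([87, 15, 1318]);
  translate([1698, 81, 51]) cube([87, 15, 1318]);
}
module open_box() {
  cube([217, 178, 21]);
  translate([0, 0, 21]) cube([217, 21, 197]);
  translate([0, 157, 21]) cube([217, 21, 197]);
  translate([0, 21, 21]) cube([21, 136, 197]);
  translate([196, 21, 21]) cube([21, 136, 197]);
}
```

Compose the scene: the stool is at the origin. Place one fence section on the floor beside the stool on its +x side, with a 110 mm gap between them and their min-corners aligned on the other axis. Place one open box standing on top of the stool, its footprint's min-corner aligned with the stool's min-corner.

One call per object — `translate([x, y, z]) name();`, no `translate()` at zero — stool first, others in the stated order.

stool();
translate([431, 0, 0]) fence_section();
translate([0, 0, 389]) open_box();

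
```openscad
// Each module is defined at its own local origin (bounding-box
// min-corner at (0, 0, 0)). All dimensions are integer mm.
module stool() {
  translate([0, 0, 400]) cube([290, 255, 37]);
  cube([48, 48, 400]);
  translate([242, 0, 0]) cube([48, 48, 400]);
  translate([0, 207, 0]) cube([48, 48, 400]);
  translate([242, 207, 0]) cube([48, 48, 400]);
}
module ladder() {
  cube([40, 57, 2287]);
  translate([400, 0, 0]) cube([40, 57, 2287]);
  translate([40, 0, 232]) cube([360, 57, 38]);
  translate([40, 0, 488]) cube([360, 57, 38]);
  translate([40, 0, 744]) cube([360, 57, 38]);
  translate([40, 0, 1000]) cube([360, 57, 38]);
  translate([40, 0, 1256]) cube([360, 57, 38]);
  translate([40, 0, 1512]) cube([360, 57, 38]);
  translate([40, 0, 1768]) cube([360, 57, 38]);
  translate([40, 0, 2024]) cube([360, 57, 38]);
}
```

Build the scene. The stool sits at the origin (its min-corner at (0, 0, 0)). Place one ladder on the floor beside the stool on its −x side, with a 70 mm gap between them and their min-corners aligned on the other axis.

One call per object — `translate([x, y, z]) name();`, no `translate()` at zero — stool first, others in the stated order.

stool();
translate([-510, 0, 0]) ladder();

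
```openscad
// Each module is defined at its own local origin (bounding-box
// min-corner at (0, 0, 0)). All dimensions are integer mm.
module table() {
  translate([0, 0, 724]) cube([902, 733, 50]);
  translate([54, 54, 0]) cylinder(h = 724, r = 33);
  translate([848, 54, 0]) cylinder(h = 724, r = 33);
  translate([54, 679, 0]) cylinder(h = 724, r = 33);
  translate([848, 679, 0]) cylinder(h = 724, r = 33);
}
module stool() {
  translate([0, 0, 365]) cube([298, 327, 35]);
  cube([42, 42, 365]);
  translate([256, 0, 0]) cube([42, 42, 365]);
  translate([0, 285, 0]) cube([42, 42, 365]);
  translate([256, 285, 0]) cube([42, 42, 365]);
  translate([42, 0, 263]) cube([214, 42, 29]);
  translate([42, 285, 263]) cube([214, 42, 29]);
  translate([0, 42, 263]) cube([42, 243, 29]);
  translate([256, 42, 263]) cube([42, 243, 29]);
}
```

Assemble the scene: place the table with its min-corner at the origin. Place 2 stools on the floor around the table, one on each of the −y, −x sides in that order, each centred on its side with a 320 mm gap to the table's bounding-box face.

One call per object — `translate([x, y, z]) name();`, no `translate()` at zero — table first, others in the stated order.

table();
translate([302, -647, 0]) stool();
translate([-618, 203, 0]) stool();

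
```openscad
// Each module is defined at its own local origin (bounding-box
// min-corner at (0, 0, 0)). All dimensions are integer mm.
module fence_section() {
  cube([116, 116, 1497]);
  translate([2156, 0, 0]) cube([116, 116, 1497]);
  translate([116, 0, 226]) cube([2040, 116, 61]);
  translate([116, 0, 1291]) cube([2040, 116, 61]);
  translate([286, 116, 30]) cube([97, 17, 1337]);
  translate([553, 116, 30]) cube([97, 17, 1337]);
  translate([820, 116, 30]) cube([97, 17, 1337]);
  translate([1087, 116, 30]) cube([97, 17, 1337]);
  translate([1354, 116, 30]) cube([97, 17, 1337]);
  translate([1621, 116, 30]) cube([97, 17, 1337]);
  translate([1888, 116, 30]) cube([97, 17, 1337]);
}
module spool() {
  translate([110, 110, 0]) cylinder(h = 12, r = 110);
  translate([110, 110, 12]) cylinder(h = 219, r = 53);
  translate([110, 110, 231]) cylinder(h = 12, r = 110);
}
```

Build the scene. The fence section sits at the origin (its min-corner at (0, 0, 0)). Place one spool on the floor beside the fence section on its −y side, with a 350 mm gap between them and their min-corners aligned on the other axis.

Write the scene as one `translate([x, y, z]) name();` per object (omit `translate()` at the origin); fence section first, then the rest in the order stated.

fence_section();
translate([0, -570, 0]) spool();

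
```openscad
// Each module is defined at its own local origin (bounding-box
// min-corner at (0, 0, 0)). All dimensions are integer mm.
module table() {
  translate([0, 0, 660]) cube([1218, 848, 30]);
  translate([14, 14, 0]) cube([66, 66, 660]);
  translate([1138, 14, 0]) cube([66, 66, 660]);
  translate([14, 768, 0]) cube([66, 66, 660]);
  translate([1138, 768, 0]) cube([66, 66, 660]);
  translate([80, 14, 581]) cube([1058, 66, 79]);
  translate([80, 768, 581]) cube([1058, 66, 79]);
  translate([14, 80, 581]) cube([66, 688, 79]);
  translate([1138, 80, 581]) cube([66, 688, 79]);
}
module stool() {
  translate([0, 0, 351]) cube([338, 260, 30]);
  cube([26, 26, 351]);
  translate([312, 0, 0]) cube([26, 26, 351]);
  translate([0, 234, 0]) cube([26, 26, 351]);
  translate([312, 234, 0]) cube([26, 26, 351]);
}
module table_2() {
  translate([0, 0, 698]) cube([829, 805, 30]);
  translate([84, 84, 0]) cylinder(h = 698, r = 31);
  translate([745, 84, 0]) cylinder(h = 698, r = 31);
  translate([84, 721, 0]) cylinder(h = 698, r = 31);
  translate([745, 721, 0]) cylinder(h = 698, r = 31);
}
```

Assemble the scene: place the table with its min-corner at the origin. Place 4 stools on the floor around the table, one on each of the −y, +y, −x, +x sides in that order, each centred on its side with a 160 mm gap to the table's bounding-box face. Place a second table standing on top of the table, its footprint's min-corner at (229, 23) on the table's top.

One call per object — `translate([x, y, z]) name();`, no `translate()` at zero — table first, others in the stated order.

table();
translate([440, -420, 0]) stool();
translate([440, 1008, 0]) stool();
translate([-498, 294, 0]) stool();
translate([1378, 294, 0]) stool();
translate([229, 23, 690]) table_2();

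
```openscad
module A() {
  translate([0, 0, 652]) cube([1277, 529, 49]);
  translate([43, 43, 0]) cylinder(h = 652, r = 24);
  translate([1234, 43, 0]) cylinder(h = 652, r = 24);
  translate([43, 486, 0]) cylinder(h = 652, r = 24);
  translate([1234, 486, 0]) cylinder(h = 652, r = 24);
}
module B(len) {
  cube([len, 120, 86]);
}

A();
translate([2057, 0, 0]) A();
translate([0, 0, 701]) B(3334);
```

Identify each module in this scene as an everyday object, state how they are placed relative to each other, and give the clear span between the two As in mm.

A is a table. B is a beam. A beam spans the tops of two tables. The clear span between the two tables is 780 mm.

Second table starts at x = 2057; first ends at x = 1277; clear span = 2057 − 1277 = 780 mm.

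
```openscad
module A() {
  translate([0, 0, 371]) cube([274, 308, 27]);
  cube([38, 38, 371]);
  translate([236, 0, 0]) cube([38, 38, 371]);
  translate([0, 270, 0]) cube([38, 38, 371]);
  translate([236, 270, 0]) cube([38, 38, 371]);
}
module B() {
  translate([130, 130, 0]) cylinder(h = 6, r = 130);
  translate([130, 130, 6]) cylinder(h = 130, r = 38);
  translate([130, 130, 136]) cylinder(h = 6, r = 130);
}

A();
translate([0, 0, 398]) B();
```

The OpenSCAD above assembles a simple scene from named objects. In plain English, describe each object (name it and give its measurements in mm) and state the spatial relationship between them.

A is a four-legged stool. The seat is 274×308 mm, 27 mm thick, top at z = 398 mm. It stands on four square legs, each 38×38 mm in cross-section, from z = 0 to the seat underside, each flush with a corner of the seat.

B is a spool: two coaxial disc flanges of radius 130 mm and thickness 6 mm, joined by a core cylinder of radius 38 mm and height 130 mm. The lower flange rests on z = 0 and the three cylinders share a vertical axis.

The spool is on top of the stool.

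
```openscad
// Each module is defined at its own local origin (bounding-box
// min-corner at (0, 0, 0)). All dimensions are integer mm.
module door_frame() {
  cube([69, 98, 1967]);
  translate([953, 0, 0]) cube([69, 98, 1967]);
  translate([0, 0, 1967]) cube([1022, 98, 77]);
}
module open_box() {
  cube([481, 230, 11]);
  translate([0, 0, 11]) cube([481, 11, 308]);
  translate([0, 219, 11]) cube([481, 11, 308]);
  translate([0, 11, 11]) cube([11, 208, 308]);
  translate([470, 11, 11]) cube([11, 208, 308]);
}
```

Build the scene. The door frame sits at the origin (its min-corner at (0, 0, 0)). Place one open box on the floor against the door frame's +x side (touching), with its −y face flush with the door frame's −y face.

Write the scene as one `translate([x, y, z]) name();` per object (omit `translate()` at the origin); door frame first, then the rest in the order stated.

door_frame();
translate([1022, 0, 0]) open_box();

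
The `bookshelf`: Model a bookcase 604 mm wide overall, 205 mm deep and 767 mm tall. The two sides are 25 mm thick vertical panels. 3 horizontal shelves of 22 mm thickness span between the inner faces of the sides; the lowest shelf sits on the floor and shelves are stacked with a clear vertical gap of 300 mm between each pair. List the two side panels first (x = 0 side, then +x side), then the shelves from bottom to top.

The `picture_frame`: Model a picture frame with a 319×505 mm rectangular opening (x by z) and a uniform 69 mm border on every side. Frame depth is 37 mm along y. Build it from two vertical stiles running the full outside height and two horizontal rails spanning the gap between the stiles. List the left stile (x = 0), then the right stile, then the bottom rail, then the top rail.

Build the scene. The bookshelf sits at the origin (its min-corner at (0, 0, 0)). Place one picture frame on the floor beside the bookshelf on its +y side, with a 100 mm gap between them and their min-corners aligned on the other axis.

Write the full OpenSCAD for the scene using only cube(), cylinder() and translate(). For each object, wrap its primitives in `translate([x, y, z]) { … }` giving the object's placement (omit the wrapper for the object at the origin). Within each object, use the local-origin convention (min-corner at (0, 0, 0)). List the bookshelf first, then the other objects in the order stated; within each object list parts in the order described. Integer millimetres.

cube([25, 205, 767]);
translate([579, 0, 0]) cube([25, 205, 767]);
translate([25, 0, 0]) cube([554, 205, 22]);
translate([25, 0, 322]) cube([554, 205, 22]);
translate([25, 0, 644]) cube([554, 205, 22]);
translate([0, 305, 0]) {
  cube([69, 37, 643]);
  translate([388, 0, 0]) cube([69, 37, 643]);
  translate([69, 0, 0]) cube([319, 37, 69]);
  translate([69, 0, 574]) cube([319, 37, 69]);
}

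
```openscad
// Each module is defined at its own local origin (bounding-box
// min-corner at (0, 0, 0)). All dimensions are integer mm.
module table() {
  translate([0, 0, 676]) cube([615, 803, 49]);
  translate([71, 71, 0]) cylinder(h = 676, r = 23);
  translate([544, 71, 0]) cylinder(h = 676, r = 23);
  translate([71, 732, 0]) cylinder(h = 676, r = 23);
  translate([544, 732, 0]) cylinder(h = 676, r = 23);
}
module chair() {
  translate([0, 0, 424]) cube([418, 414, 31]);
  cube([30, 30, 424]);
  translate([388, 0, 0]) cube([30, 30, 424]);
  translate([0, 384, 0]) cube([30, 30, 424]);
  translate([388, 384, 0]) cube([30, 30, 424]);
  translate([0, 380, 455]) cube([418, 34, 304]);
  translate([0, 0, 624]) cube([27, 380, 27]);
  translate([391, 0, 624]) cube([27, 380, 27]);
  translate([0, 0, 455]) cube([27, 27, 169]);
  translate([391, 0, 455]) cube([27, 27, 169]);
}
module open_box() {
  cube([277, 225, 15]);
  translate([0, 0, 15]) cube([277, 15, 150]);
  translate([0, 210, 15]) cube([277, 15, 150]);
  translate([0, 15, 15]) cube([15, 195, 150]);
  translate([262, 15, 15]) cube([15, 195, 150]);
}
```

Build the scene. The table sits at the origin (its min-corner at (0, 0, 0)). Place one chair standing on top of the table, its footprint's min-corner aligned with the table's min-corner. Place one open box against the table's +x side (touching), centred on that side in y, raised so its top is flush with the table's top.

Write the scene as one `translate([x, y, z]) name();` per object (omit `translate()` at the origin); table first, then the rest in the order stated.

table();
translate([0, 0, 725]) chair();
translate([615, 289, 560]) open_box();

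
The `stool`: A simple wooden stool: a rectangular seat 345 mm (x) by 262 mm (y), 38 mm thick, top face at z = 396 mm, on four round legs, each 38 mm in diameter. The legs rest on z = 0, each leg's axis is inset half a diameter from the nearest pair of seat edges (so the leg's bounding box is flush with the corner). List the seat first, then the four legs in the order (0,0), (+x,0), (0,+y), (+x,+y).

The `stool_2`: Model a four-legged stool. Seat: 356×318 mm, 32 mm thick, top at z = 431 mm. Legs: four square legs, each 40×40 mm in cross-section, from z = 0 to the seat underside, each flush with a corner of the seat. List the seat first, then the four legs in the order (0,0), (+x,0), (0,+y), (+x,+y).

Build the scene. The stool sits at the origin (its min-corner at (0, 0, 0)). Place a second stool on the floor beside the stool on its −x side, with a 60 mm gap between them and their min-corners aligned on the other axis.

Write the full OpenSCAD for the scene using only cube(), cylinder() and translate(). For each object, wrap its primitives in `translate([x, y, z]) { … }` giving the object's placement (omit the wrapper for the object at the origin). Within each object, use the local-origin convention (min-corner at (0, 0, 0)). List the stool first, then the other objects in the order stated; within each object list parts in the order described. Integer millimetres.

translate([0, 0, 358]) cube([345, 262, 38]);
translate([19, 19, 0]) cylinder(h = 358, r = 19);
translate([326, 19, 0]) cylinder(h = 358, r = 19);
translate([19, 243, 0]) cylinder(h = 358, r = 19);
translate([326, 243, 0]) cylinder(h = 358, r = 19);
translate([-416, 0, 0]) {
  translate([0, 0, 399]) cube([356, 318, 32]);
  cube([40, 40, 399]);
  translate([316, 0, 0]) cube([40, 40, 399]);
  translate([0, 278, 0]) cube([40, 40, 399]);
  translate([316, 278, 0]) cube([40, 40, 399]);
}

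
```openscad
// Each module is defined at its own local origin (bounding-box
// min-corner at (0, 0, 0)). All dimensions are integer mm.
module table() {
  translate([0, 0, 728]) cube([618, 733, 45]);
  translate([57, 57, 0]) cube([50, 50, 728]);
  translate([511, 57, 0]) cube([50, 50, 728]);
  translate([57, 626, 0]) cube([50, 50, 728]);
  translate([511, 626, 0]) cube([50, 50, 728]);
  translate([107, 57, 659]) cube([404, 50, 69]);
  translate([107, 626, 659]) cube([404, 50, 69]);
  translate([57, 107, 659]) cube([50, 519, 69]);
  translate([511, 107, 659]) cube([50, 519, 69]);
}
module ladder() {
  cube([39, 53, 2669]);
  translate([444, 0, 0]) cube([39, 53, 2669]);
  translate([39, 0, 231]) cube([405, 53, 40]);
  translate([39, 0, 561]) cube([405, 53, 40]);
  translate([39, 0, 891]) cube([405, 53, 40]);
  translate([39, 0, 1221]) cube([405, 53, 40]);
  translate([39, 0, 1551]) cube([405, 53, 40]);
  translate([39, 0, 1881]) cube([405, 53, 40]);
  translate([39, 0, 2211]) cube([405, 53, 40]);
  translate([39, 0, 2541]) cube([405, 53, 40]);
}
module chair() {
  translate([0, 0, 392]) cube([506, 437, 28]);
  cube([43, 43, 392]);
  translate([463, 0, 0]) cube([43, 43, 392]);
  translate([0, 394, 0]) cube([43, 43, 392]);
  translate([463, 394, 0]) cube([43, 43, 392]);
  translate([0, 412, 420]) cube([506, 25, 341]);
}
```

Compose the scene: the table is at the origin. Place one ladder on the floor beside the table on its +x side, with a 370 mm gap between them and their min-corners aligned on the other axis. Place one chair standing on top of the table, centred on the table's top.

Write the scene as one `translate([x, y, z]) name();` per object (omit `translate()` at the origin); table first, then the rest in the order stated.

table();
translate([988, 0, 0]) ladder();
translate([56, 148, 773]) chair();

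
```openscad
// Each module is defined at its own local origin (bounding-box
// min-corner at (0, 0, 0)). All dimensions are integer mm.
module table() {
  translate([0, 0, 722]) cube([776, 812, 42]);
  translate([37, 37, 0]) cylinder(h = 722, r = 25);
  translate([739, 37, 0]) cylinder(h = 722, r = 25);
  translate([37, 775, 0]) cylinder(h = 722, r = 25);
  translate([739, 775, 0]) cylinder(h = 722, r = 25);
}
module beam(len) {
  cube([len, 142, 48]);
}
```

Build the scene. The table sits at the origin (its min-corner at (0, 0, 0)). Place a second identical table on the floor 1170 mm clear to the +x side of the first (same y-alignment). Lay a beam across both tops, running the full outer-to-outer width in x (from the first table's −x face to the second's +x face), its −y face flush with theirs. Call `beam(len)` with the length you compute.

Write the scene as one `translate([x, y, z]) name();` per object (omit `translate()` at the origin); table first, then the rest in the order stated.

table();
translate([1946, 0, 0]) table();
translate([0, 0, 764]) beam(2722);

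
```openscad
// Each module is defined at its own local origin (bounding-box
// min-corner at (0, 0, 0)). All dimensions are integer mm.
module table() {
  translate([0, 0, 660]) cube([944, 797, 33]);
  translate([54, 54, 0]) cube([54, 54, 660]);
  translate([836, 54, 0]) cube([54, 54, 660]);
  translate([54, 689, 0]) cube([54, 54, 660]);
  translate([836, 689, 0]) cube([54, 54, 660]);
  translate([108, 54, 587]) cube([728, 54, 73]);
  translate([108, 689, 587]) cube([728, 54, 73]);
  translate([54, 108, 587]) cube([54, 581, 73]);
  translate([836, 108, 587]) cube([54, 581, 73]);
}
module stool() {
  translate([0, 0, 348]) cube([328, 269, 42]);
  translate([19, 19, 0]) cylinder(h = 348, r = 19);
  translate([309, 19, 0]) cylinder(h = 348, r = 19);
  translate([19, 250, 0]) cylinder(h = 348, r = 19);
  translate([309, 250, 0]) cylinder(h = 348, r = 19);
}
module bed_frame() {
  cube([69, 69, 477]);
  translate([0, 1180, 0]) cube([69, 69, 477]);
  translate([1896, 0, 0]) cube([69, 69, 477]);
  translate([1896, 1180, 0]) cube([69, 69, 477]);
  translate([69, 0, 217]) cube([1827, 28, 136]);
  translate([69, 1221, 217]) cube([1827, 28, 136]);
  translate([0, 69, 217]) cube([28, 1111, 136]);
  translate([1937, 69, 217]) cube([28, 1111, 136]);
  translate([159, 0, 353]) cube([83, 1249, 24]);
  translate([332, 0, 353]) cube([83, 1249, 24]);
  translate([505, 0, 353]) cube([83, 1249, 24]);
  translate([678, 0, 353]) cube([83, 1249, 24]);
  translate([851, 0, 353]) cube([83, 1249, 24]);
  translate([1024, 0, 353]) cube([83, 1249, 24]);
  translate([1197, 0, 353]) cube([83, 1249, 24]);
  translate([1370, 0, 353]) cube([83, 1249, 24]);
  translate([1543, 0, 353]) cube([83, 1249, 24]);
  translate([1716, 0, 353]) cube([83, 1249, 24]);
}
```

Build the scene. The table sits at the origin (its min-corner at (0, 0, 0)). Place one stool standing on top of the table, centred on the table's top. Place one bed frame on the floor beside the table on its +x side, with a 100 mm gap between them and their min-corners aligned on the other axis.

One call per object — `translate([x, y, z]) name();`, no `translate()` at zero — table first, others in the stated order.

table();
translate([308, 264, 693]) stool();
translate([1044, 0, 0]) bed_frame();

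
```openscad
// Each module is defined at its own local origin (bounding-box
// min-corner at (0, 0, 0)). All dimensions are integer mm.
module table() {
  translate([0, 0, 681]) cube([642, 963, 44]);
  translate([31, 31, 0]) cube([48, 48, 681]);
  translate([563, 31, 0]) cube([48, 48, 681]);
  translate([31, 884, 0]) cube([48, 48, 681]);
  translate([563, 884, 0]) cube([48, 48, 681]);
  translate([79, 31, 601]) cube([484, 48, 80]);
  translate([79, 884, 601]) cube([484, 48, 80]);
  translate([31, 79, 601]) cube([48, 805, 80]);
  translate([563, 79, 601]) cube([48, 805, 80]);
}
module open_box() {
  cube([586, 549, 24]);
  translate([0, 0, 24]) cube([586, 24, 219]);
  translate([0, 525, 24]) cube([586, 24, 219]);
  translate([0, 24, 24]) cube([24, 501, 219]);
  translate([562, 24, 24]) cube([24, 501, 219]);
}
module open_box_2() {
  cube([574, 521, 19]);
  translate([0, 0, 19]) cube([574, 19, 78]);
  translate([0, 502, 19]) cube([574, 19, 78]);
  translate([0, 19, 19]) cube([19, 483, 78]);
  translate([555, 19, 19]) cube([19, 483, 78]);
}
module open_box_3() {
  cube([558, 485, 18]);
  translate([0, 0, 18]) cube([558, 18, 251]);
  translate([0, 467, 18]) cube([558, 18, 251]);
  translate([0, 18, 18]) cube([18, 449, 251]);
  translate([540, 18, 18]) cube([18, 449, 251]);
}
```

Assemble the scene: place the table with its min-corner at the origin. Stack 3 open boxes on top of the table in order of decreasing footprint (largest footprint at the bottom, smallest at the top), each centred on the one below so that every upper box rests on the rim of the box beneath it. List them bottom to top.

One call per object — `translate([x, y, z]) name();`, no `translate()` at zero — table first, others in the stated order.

table();
translate([28, 207, 725]) open_box();
translate([34, 221, 968]) open_box_2();
translate([42, 239, 1065]) open_box_3();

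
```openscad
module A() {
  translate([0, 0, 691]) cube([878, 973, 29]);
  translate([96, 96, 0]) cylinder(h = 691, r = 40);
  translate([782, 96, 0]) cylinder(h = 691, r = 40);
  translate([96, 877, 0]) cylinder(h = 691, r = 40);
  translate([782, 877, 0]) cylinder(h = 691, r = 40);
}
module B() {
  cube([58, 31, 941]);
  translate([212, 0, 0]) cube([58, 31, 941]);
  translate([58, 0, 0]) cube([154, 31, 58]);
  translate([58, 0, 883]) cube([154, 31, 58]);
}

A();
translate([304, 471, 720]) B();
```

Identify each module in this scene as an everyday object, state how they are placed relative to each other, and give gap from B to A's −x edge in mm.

The picture frame's min-x is at 304; the table's min-x is 0; gap = 304 mm.

A is a table. B is a picture frame. The picture frame is on top of the table, centred. The gap from the picture frame to the table's −x edge is 304 mm.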